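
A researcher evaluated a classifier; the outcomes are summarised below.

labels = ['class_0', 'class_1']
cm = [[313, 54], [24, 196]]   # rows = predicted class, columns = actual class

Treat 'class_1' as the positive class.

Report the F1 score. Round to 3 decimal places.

0.834

Precision = TP/(TP+FP) = 196/220 = 0.8909
Recall = TP/(TP+FN) = 196/250 = 0.7840
F1 = 2·TP/(2·TP+FP+FN) = 392/470 = 0.834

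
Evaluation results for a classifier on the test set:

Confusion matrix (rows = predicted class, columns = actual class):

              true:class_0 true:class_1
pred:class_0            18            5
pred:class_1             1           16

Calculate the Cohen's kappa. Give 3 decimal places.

Observed agreement pₒ = trace/N = 34/40 = 0.8500
Expected agreement pₑ = Σ (rowᵢ·colᵢ)/N² = (19·23 + 21·17)/40² = 0.4963
κ = (pₒ − pₑ)/(1 − pₑ) = (0.8500 − 0.4963)/(1 − 0.4963) = 0.702

0.702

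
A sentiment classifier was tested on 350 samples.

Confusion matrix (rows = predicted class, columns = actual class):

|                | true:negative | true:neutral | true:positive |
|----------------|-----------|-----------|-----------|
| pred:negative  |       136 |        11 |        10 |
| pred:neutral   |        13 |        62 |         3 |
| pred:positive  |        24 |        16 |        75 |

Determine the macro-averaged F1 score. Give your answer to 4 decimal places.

0.7686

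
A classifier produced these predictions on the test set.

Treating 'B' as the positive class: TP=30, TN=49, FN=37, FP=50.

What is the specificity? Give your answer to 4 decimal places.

0.4949

Specificity = TN/(TN+FP) = 49/(49+50) = 0.4949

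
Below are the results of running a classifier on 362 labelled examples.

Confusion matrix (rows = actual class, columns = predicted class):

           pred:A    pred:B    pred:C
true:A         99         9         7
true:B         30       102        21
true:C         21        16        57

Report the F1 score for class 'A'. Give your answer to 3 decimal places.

0.747

Take TP from the diagonal, FP from the rest of the 'A' prediction marginal, FN from the rest of the 'A' actual marginal.
F1 score = 2·TP/(2·TP+FP+FN).
A: TP=99, FP=30+21=51, FN=9+7=16 → 198/265 = 0.7472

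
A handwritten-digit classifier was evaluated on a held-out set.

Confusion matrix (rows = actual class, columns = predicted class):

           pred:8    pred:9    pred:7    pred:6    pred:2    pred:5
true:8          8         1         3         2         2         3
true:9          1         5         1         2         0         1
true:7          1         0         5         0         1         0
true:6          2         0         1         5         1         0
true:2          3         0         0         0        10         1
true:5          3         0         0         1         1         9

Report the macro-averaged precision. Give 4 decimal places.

0.5979

Per-class precision (TP/(TP+FP)):
  8: TP=8, FP=1+1+2+3+3=10 → 8/18 = 0.44444
  9: TP=5, FP=1+0+0+0+0=1 → 5/6 = 0.83333
  7: TP=5, FP=3+1+1+0+0=5 → 5/10 = 0.50000
  6: TP=5, FP=2+2+0+0+1=5 → 5/10 = 0.50000
  2: TP=10, FP=2+0+1+1+1=5 → 10/15 = 0.66667
  5: TP=9, FP=3+1+0+0+1=5 → 9/14 = 0.64286
Macro-precision = mean = (0.44444 + 0.83333 + 0.50000 + 0.50000 + 0.66667 + 0.64286) / 6 = 0.5979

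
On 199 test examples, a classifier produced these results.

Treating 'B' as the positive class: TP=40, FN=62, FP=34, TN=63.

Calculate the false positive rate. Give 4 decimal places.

FPR = FP/(FP+TN) = 34/(34+63) = 0.3505

0.3505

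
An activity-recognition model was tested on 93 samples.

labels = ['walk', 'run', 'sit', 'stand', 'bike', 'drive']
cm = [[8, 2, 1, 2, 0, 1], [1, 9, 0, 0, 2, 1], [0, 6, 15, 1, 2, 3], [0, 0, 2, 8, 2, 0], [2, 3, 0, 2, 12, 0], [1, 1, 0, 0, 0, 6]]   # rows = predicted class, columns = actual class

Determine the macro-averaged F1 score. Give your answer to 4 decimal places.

0.6219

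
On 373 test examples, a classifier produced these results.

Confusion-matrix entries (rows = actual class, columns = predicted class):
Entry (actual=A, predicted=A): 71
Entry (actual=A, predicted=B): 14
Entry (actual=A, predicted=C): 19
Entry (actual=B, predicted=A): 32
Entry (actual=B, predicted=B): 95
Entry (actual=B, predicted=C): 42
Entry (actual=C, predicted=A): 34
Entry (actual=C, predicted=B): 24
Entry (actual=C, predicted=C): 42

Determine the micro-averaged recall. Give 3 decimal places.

Micro-averaging pools counts across classes: ΣTP=208, ΣFP=165, ΣFN=165.
Micro-recall = TP/(TP+FN) on pooled counts = 0.558 (equals overall accuracy in single-label multiclass).

0.558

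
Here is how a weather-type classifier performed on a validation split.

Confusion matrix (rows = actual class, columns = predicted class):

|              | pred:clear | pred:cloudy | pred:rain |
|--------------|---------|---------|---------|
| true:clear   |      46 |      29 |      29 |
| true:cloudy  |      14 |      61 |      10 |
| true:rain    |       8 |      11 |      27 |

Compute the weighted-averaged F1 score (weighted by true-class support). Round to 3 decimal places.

Per-class F1 score (2·TP/(2·TP+FP+FN)):
  clear: TP=46, FP=14+8=22, FN=29+29=58 → 92/172 = 0.5349
  cloudy: TP=61, FP=29+11=40, FN=14+10=24 → 122/186 = 0.6559
  rain: TP=27, FP=29+10=39, FN=8+11=19 → 54/112 = 0.4821
Weighted-F1 score = Σ (supportᵢ/N)·F1 scoreᵢ with N=235: (104/235)·0.5349 + (85/235)·0.6559 + (46/235)·0.4821 = 0.568

0.568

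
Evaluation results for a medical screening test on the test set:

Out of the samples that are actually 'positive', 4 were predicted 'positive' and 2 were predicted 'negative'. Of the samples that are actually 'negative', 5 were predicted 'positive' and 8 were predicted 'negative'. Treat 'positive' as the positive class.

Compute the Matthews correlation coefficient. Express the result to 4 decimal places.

MCC = (TP·TN − FP·FN) / √((TP+FP)(TP+FN)(TN+FP)(TN+FN))
Numerator = 4·8 − 5·2 = 22
Denominator = √(9·6·13·10) = √7020 = 83.7854
MCC = 22 / 83.7854 = 0.2626

0.2626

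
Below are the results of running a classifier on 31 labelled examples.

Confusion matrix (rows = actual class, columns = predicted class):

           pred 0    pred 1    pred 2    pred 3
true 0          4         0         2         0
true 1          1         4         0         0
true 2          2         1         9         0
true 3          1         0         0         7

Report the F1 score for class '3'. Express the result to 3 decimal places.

F1 score = 2·TP/(2·TP+FP+FN).
3: TP=7, FP=0+0+0=0, FN=1+0+0=1 → 14/15 = 0.9333

0.933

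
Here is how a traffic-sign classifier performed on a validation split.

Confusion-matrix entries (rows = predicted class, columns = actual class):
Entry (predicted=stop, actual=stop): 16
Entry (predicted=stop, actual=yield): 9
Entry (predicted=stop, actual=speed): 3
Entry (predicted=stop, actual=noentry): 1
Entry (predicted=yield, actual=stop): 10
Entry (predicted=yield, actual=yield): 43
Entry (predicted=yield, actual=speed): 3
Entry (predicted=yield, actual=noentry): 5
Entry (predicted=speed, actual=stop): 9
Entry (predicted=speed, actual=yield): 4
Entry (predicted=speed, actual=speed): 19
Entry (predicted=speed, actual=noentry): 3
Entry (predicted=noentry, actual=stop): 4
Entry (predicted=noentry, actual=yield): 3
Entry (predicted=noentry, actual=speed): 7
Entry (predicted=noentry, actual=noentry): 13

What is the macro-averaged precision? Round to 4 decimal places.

0.5702

Per-class precision (TP/(TP+FP)):
  stop: TP=16, FP=9+3+1=13 → 16/29 = 0.55172
  yield: TP=43, FP=10+3+5=18 → 43/61 = 0.70492
  speed: TP=19, FP=9+4+3=16 → 19/35 = 0.54286
  noentry: TP=13, FP=4+3+7=14 → 13/27 = 0.48148
Macro-precision = mean = (0.55172 + 0.70492 + 0.54286 + 0.48148) / 4 = 0.5702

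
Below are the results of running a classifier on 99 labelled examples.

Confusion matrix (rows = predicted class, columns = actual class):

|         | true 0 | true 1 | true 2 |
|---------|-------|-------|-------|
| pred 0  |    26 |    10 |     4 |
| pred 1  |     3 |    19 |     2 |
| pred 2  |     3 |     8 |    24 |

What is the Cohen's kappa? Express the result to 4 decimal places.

0.5488

Observed agreement pₒ = trace/N = 69/99 = 0.69697
Expected agreement pₑ = Σ (rowᵢ·colᵢ)/N² = (32·40 + 37·24 + 30·35)/99² = 0.32833
κ = (pₒ − pₑ)/(1 − pₑ) = (0.69697 − 0.32833)/(1 − 0.32833) = 0.5488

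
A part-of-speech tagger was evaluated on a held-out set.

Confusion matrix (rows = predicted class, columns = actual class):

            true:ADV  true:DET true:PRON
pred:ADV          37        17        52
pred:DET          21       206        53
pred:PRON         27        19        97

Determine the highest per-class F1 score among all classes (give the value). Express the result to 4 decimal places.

0.7893

Per-class F1 score (2·TP/(2·TP+FP+FN)):
  ADV: TP=37, FP=17+52=69, FN=21+27=48 → 74/191 = 0.38743
  DET: TP=206, FP=21+53=74, FN=17+19=36 → 412/522 = 0.78927
  PRON: TP=97, FP=27+19=46, FN=52+53=105 → 194/345 = 0.56232
Highest is class 'DET' with F1 score = 0.7893.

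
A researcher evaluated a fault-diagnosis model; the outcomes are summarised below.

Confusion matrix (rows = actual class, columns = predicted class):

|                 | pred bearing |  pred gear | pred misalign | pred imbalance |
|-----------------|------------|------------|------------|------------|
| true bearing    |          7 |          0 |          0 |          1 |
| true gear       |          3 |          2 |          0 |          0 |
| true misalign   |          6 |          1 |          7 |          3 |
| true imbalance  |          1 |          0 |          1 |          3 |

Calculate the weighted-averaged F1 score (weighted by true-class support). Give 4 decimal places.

Per-class F1 score (2·TP/(2·TP+FP+FN)):
  bearing: TP=7, FP=3+6+1=10, FN=0+0+1=1 → 14/25 = 0.56000
  gear: TP=2, FP=0+1+0=1, FN=3+0+0=3 → 4/8 = 0.50000
  misalign: TP=7, FP=0+0+1=1, FN=6+1+3=10 → 14/25 = 0.56000
  imbalance: TP=3, FP=1+0+3=4, FN=1+0+1=2 → 6/12 = 0.50000
Weighted-F1 score = Σ (supportᵢ/N)·F1 scoreᵢ with N=35: (8/35)·0.56000 + (5/35)·0.50000 + (17/35)·0.56000 + (5/35)·0.50000 = 0.5429

0.5429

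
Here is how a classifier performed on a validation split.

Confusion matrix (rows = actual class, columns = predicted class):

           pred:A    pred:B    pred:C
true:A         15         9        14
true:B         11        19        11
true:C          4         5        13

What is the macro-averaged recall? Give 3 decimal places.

Per-class recall (TP/(TP+FN)):
  A: TP=15, FN=9+14=23 → 15/38 = 0.3947
  B: TP=19, FN=11+11=22 → 19/41 = 0.4634
  C: TP=13, FN=4+5=9 → 13/22 = 0.5909
Macro-recall = mean = (0.3947 + 0.4634 + 0.5909) / 3 = 0.483

0.483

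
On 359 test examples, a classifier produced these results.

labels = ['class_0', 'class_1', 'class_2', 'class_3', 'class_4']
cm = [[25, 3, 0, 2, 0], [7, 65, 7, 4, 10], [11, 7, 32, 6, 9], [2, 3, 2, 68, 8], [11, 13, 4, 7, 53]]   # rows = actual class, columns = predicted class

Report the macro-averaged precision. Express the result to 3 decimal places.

0.663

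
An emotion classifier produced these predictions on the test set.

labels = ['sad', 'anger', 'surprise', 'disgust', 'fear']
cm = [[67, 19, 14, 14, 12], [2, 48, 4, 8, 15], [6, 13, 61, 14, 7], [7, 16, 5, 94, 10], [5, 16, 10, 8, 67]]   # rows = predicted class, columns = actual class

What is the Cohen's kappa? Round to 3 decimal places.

Observed agreement pₒ = trace/N = 337/542 = 0.6218
Expected agreement pₑ = Σ (rowᵢ·colᵢ)/N² = (87·126 + 112·77 + 94·101 + 138·132 + 111·106)/542² = 0.2011
κ = (pₒ − pₑ)/(1 − pₑ) = (0.6218 − 0.2011)/(1 − 0.2011) = 0.527

0.527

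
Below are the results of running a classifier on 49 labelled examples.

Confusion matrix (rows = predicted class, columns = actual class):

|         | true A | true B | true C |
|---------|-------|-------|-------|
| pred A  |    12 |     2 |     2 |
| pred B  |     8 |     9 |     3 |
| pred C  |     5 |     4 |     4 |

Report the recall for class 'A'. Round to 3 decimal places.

0.480

Take TP from the diagonal, FP from the rest of the 'A' prediction marginal, FN from the rest of the 'A' actual marginal.
recall = TP/(TP+FN).
A: TP=12, FN=8+5=13 → 12/25 = 0.4800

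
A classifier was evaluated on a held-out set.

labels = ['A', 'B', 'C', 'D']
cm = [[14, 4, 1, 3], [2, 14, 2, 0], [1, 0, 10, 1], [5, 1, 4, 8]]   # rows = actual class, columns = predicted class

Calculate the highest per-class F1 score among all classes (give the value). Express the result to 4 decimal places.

0.7568

Per-class F1 score (2·TP/(2·TP+FP+FN)):
  A: TP=14, FP=2+1+5=8, FN=4+1+3=8 → 28/44 = 0.63636
  B: TP=14, FP=4+0+1=5, FN=2+2+0=4 → 28/37 = 0.75676
  C: TP=10, FP=1+2+4=7, FN=1+0+1=2 → 20/29 = 0.68966
  D: TP=8, FP=3+0+1=4, FN=5+1+4=10 → 16/30 = 0.53333
Highest is class 'B' with F1 score = 0.7568.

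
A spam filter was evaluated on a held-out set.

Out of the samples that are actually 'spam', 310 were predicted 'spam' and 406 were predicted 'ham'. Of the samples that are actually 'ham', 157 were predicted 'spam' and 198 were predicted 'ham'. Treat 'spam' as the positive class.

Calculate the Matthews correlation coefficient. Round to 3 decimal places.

-0.009

MCC = (TP·TN − FP·FN) / √((TP+FP)(TP+FN)(TN+FP)(TN+FN))
Numerator = 310·198 − 157·406 = -2362
Denominator = √(467·716·355·604) = √71696044240 = 267761.1701
MCC = -2362 / 267761.1701 = -0.009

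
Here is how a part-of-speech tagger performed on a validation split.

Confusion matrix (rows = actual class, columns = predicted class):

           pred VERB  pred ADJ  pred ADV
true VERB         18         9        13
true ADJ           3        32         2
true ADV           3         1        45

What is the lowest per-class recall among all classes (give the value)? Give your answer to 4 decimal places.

0.4500

Per-class recall (TP/(TP+FN)):
  VERB: TP=18, FN=9+13=22 → 18/40 = 0.45000
  ADJ: TP=32, FN=3+2=5 → 32/37 = 0.86486
  ADV: TP=45, FN=3+1=4 → 45/49 = 0.91837
Lowest is class 'VERB' with recall = 0.4500.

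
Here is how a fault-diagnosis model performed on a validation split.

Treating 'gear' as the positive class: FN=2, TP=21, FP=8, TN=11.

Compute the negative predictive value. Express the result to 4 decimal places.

0.8462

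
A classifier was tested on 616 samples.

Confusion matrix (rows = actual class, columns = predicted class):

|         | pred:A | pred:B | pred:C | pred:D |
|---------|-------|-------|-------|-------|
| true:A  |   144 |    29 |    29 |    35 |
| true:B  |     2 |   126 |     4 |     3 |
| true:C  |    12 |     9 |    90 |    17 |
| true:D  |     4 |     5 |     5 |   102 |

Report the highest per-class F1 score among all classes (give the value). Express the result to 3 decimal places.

0.829

Per-class F1 score (2·TP/(2·TP+FP+FN)):
  A: TP=144, FP=2+12+4=18, FN=29+29+35=93 → 288/399 = 0.7218
  B: TP=126, FP=29+9+5=43, FN=2+4+3=9 → 252/304 = 0.8289
  C: TP=90, FP=29+4+5=38, FN=12+9+17=38 → 180/256 = 0.7031
  D: TP=102, FP=35+3+17=55, FN=4+5+5=14 → 204/273 = 0.7473
Highest is class 'B' with F1 score = 0.829.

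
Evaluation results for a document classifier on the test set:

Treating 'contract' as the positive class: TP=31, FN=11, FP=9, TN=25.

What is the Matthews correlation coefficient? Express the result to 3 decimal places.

0.471

MCC = (TP·TN − FP·FN) / √((TP+FP)(TP+FN)(TN+FP)(TN+FN))
Numerator = 31·25 − 9·11 = 676
Denominator = √(40·42·34·36) = √2056320 = 1433.9874
MCC = 676 / 1433.9874 = 0.471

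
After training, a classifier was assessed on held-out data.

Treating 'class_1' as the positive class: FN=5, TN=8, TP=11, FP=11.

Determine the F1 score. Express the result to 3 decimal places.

0.579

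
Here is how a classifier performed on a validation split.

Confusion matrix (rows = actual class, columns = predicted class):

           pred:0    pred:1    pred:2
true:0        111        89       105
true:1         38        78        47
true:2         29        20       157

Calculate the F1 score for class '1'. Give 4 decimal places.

Treat '1' as positive and all other classes as negative.
F1 score = 2·TP/(2·TP+FP+FN).
1: TP=78, FP=89+20=109, FN=38+47=85 → 156/350 = 0.44571

0.4457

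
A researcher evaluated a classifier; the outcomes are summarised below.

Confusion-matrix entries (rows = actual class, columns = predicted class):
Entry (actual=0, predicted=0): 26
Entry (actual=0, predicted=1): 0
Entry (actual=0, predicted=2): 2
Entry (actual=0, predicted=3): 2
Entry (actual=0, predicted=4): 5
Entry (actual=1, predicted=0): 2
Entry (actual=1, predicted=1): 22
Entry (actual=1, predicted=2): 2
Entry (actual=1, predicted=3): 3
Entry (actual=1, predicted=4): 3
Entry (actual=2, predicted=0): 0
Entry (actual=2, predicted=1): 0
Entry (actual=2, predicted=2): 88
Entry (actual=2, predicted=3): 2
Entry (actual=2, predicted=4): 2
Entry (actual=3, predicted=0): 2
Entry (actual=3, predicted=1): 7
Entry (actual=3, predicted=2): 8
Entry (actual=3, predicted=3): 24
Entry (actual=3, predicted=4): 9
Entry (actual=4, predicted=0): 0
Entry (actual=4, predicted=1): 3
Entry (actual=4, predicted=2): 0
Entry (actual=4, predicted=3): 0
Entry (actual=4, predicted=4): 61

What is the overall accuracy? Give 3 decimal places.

0.810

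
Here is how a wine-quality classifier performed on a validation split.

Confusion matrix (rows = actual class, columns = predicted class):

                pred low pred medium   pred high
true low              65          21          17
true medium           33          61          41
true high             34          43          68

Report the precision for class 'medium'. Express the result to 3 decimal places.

0.488

Treat 'medium' as positive and all other classes as negative.
precision = TP/(TP+FP).
medium: TP=61, FP=21+43=64 → 61/125 = 0.4880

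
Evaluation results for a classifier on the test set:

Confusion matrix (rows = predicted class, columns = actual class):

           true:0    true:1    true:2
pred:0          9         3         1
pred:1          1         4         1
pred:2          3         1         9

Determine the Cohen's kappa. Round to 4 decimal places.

0.5181

Observed agreement pₒ = trace/N = 22/32 = 0.68750
Expected agreement pₑ = Σ (rowᵢ·colᵢ)/N² = (13·13 + 8·6 + 11·13)/32² = 0.35156
κ = (pₒ − pₑ)/(1 − pₑ) = (0.68750 − 0.35156)/(1 − 0.35156) = 0.5181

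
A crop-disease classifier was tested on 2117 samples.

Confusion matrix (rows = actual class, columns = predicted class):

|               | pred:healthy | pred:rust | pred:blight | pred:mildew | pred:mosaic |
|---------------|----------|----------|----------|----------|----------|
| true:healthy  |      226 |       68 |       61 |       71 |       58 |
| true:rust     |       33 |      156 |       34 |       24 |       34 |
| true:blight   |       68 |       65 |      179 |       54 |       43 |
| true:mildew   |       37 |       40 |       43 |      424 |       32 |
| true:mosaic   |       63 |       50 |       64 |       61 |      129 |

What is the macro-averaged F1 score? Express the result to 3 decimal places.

Per-class F1 score (2·TP/(2·TP+FP+FN)):
  healthy: TP=226, FP=33+68+37+63=201, FN=68+61+71+58=258 → 452/911 = 0.4962
  rust: TP=156, FP=68+65+40+50=223, FN=33+34+24+34=125 → 312/660 = 0.4727
  blight: TP=179, FP=61+34+43+64=202, FN=68+65+54+43=230 → 358/790 = 0.4532
  mildew: TP=424, FP=71+24+54+61=210, FN=37+40+43+32=152 → 848/1210 = 0.7008
  mosaic: TP=129, FP=58+34+43+32=167, FN=63+50+64+61=238 → 258/663 = 0.3891
Macro-F1 score = mean = (0.4962 + 0.4727 + 0.4532 + 0.7008 + 0.3891) / 5 = 0.502

0.502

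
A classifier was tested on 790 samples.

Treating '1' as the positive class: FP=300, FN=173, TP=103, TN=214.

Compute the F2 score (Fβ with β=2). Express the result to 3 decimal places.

0.342

Fβ = (1+β²)·TP / ((1+β²)·TP + β²·FN + FP), with β²=4
= 5·103 / (5·103 + 4·173 + 300) = 0.342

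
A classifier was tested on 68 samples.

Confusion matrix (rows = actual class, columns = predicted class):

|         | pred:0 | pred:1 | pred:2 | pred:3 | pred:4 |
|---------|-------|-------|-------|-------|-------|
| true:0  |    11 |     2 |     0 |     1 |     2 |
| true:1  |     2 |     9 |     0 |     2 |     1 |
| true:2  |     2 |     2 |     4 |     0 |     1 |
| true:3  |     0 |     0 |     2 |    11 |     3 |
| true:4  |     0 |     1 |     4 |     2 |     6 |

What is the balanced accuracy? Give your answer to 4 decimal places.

0.5848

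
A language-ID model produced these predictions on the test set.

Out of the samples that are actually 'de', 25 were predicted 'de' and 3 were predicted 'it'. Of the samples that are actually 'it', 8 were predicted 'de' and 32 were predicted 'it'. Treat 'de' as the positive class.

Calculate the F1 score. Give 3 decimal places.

Precision = TP/(TP+FP) = 25/33 = 0.7576
Recall = TP/(TP+FN) = 25/28 = 0.8929
F1 = 2·TP/(2·TP+FP+FN) = 50/61 = 0.820

0.820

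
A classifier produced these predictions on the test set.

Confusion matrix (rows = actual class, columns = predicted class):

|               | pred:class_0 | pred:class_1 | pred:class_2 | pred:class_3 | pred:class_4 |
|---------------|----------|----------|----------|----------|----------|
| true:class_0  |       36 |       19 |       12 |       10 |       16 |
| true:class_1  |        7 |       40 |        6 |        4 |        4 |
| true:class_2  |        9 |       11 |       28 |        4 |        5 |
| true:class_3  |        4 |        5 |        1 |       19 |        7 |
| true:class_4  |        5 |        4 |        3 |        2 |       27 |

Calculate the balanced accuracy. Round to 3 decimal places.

0.544

Balanced accuracy = mean of per-class recall.
  class_0: recall = 36/93 = 0.3871
  class_1: recall = 40/61 = 0.6557
  class_2: recall = 28/57 = 0.4912
  class_3: recall = 19/36 = 0.5278
  class_4: recall = 27/41 = 0.6585
Mean = (0.3871 + 0.6557 + 0.4912 + 0.5278 + 0.6585) / 5 = 0.544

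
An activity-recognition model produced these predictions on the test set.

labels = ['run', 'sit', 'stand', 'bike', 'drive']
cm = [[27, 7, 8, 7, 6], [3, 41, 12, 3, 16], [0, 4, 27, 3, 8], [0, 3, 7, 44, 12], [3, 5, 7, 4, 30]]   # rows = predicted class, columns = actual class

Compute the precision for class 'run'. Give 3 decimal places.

0.491

Take TP from the diagonal, FP from the rest of the 'run' prediction marginal, FN from the rest of the 'run' actual marginal.
precision = TP/(TP+FP).
run: TP=27, FP=7+8+7+6=28 → 27/55 = 0.4909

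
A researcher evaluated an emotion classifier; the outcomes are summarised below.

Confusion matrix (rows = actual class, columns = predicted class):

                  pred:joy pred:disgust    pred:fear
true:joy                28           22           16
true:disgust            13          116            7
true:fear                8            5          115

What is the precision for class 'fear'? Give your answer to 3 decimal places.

0.833

Take TP from the diagonal, FP from the rest of the 'fear' prediction marginal, FN from the rest of the 'fear' actual marginal.
precision = TP/(TP+FP).
fear: TP=115, FP=16+7=23 → 115/138 = 0.8333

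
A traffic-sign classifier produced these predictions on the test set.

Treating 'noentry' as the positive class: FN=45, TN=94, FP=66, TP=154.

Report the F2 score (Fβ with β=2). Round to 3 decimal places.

0.758

Fβ = (1+β²)·TP / ((1+β²)·TP + β²·FN + FP), with β²=4
= 5·154 / (5·154 + 4·45 + 66) = 0.758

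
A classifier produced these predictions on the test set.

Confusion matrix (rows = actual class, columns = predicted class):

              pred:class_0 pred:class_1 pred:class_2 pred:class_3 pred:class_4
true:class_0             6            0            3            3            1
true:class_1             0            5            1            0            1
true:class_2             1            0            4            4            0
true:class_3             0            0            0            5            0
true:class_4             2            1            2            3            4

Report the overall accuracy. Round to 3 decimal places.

0.522

Accuracy = trace / total = (6+5+4+5+4=24) / 46 = 24/46 = 0.522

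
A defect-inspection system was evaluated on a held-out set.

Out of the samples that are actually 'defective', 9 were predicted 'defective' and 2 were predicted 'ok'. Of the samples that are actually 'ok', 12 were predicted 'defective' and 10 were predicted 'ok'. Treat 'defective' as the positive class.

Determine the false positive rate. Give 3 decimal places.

0.545

FPR = FP/(FP+TN) = 12/(12+10) = 0.545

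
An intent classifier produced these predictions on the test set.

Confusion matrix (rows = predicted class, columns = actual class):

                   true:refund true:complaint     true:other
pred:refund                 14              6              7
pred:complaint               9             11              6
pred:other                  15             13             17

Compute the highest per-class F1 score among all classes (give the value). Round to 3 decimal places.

Per-class F1 score (2·TP/(2·TP+FP+FN)):
  refund: TP=14, FP=6+7=13, FN=9+15=24 → 28/65 = 0.4308
  complaint: TP=11, FP=9+6=15, FN=6+13=19 → 22/56 = 0.3929
  other: TP=17, FP=15+13=28, FN=7+6=13 → 34/75 = 0.4533
Highest is class 'other' with F1 score = 0.453.

0.453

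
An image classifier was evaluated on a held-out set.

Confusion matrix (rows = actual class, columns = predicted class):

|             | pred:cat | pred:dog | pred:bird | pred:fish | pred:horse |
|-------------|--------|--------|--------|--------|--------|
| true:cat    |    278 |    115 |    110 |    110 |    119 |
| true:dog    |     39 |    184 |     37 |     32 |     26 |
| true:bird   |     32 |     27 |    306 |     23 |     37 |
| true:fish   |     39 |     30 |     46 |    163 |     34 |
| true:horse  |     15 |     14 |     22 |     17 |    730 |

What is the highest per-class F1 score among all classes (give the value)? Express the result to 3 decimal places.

0.837

Per-class F1 score (2·TP/(2·TP+FP+FN)):
  cat: TP=278, FP=39+32+39+15=125, FN=115+110+110+119=454 → 556/1135 = 0.4899
  dog: TP=184, FP=115+27+30+14=186, FN=39+37+32+26=134 → 368/688 = 0.5349
  bird: TP=306, FP=110+37+46+22=215, FN=32+27+23+37=119 → 612/946 = 0.6469
  fish: TP=163, FP=110+32+23+17=182, FN=39+30+46+34=149 → 326/657 = 0.4962
  horse: TP=730, FP=119+26+37+34=216, FN=15+14+22+17=68 → 1460/1744 = 0.8372
Highest is class 'horse' with F1 score = 0.837.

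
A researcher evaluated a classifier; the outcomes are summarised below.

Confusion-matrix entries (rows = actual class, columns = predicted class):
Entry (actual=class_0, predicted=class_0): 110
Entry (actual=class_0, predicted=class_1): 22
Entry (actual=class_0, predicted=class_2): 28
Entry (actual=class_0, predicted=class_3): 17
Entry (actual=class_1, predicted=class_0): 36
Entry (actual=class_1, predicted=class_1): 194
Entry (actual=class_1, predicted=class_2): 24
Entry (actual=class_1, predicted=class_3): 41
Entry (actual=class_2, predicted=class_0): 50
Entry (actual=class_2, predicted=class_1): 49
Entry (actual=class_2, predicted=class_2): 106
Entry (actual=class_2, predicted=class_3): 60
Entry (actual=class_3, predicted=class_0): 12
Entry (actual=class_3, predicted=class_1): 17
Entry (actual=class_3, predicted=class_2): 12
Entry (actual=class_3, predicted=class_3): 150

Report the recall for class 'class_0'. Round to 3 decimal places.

recall = TP/(TP+FN).
class_0: TP=110, FN=22+28+17=67 → 110/177 = 0.6215

0.621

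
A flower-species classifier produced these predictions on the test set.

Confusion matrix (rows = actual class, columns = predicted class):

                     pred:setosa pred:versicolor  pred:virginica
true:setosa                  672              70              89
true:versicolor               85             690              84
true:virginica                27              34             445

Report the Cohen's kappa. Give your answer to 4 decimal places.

Observed agreement pₒ = trace/N = 1807/2196 = 0.82286
Expected agreement pₑ = Σ (rowᵢ·colᵢ)/N² = (831·784 + 859·794 + 506·618)/2196² = 0.34138
κ = (pₒ − pₑ)/(1 − pₑ) = (0.82286 − 0.34138)/(1 − 0.34138) = 0.7310

0.7310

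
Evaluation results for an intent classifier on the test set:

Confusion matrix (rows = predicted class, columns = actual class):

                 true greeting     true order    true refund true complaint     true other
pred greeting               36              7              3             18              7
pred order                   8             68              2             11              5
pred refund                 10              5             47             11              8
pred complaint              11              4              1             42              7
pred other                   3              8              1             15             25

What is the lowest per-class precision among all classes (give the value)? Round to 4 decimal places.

Per-class precision (TP/(TP+FP)):
  greeting: TP=36, FP=7+3+18+7=35 → 36/71 = 0.50704
  order: TP=68, FP=8+2+11+5=26 → 68/94 = 0.72340
  refund: TP=47, FP=10+5+11+8=34 → 47/81 = 0.58025
  complaint: TP=42, FP=11+4+1+7=23 → 42/65 = 0.64615
  other: TP=25, FP=3+8+1+15=27 → 25/52 = 0.48077
Lowest is class 'other' with precision = 0.4808.

0.4808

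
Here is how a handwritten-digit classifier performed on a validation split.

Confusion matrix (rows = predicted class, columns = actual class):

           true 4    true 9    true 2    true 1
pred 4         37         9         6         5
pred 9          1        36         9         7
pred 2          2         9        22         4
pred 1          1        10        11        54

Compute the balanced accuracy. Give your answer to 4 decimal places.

0.6737

Balanced accuracy = mean of per-class recall.
  4: recall = 37/41 = 0.90244
  9: recall = 36/64 = 0.56250
  2: recall = 22/48 = 0.45833
  1: recall = 54/70 = 0.77143
Mean = (0.90244 + 0.56250 + 0.45833 + 0.77143) / 4 = 0.6737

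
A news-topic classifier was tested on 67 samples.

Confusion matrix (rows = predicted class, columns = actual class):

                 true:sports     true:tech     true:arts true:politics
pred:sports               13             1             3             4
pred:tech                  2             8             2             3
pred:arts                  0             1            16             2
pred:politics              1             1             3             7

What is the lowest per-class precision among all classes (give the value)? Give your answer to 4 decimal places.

Per-class precision (TP/(TP+FP)):
  sports: TP=13, FP=1+3+4=8 → 13/21 = 0.61905
  tech: TP=8, FP=2+2+3=7 → 8/15 = 0.53333
  arts: TP=16, FP=0+1+2=3 → 16/19 = 0.84211
  politics: TP=7, FP=1+1+3=5 → 7/12 = 0.58333
Lowest is class 'tech' with precision = 0.5333.

0.5333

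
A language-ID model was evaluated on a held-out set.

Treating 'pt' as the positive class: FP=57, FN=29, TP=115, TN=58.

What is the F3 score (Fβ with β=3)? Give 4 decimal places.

0.7834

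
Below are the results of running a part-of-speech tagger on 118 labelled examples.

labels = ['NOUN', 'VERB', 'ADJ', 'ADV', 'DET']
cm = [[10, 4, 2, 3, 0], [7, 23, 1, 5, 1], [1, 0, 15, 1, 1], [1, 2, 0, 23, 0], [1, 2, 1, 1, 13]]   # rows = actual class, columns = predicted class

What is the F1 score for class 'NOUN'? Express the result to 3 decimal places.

0.513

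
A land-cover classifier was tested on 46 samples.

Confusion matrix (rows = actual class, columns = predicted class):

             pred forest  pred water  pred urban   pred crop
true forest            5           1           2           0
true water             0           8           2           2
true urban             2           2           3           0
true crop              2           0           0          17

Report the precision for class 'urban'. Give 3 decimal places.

0.429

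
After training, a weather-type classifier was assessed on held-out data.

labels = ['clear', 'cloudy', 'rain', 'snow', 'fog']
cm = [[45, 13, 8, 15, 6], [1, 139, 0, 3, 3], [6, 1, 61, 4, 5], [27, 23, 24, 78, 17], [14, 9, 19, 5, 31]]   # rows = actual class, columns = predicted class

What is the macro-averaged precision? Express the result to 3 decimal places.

Per-class precision (TP/(TP+FP)):
  clear: TP=45, FP=1+6+27+14=48 → 45/93 = 0.4839
  cloudy: TP=139, FP=13+1+23+9=46 → 139/185 = 0.7514
  rain: TP=61, FP=8+0+24+19=51 → 61/112 = 0.5446
  snow: TP=78, FP=15+3+4+5=27 → 78/105 = 0.7429
  fog: TP=31, FP=6+3+5+17=31 → 31/62 = 0.5000
Macro-precision = mean = (0.4839 + 0.7514 + 0.5446 + 0.7429 + 0.5000) / 5 = 0.605

0.605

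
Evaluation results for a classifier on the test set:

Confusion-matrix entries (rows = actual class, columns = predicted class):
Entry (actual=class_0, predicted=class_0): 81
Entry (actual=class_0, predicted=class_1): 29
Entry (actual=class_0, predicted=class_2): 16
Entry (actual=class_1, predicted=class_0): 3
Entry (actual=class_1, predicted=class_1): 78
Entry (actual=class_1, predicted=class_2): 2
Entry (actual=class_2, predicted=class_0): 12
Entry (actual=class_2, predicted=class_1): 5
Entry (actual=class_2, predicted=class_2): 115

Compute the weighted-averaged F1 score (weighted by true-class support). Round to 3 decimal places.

Per-class F1 score (2·TP/(2·TP+FP+FN)):
  class_0: TP=81, FP=3+12=15, FN=29+16=45 → 162/222 = 0.7297
  class_1: TP=78, FP=29+5=34, FN=3+2=5 → 156/195 = 0.8000
  class_2: TP=115, FP=16+2=18, FN=12+5=17 → 230/265 = 0.8679
Weighted-F1 score = Σ (supportᵢ/N)·F1 scoreᵢ with N=341: (126/341)·0.7297 + (83/341)·0.8000 + (132/341)·0.8679 = 0.800

0.800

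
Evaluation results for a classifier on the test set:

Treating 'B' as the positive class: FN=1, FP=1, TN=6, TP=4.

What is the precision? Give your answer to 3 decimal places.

Precision = TP/(TP+FP) = 4/(4+1) = 4/5 = 0.800

0.800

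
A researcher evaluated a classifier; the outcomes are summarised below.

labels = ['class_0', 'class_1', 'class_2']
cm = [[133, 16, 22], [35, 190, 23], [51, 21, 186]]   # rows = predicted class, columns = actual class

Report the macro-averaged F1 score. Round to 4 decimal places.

0.7476

Per-class F1 score (2·TP/(2·TP+FP+FN)):
  class_0: TP=133, FP=16+22=38, FN=35+51=86 → 266/390 = 0.68205
  class_1: TP=190, FP=35+23=58, FN=16+21=37 → 380/475 = 0.80000
  class_2: TP=186, FP=51+21=72, FN=22+23=45 → 372/489 = 0.76074
Macro-F1 score = mean = (0.68205 + 0.80000 + 0.76074) / 3 = 0.7476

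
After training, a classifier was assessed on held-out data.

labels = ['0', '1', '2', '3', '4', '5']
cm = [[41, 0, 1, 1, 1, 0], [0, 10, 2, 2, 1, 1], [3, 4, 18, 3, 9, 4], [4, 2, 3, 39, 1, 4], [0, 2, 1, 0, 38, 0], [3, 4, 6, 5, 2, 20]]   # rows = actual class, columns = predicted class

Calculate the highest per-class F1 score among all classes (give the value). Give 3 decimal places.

0.863

Per-class F1 score (2·TP/(2·TP+FP+FN)):
  0: TP=41, FP=0+3+4+0+3=10, FN=0+1+1+1+0=3 → 82/95 = 0.8632
  1: TP=10, FP=0+4+2+2+4=12, FN=0+2+2+1+1=6 → 20/38 = 0.5263
  2: TP=18, FP=1+2+3+1+6=13, FN=3+4+3+9+4=23 → 36/72 = 0.5000
  3: TP=39, FP=1+2+3+0+5=11, FN=4+2+3+1+4=14 → 78/103 = 0.7573
  4: TP=38, FP=1+1+9+1+2=14, FN=0+2+1+0+0=3 → 76/93 = 0.8172
  5: TP=20, FP=0+1+4+4+0=9, FN=3+4+6+5+2=20 → 40/69 = 0.5797
Highest is class '0' with F1 score = 0.863.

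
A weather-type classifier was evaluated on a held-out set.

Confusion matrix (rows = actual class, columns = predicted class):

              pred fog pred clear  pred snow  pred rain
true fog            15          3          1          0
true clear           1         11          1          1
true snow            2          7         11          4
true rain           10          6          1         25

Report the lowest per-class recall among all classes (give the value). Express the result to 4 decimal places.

Per-class recall (TP/(TP+FN)):
  fog: TP=15, FN=3+1+0=4 → 15/19 = 0.78947
  clear: TP=11, FN=1+1+1=3 → 11/14 = 0.78571
  snow: TP=11, FN=2+7+4=13 → 11/24 = 0.45833
  rain: TP=25, FN=10+6+1=17 → 25/42 = 0.59524
Lowest is class 'snow' with recall = 0.4583.

0.4583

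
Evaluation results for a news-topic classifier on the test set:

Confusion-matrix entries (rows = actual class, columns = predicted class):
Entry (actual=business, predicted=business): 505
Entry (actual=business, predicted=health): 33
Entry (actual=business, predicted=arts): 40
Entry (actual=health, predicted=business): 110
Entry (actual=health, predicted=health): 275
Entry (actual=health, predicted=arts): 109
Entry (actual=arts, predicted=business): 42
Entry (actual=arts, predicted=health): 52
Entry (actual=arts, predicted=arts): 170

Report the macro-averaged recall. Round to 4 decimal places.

0.6914

Per-class recall (TP/(TP+FN)):
  business: TP=505, FN=33+40=73 → 505/578 = 0.87370
  health: TP=275, FN=110+109=219 → 275/494 = 0.55668
  arts: TP=170, FN=42+52=94 → 170/264 = 0.64394
Macro-recall = mean = (0.87370 + 0.55668 + 0.64394) / 3 = 0.6914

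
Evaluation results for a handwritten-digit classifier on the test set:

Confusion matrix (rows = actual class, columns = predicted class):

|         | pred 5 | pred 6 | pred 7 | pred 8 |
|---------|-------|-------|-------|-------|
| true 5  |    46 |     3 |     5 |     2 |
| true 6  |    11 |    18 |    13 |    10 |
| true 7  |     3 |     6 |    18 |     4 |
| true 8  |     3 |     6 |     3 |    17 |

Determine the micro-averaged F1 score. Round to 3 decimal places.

Micro-averaging pools counts across classes: ΣTP=99, ΣFP=69, ΣFN=69.
Micro-F1 score = 2·TP/(2·TP+FP+FN) on pooled counts = 0.589 (equals overall accuracy in single-label multiclass).

0.589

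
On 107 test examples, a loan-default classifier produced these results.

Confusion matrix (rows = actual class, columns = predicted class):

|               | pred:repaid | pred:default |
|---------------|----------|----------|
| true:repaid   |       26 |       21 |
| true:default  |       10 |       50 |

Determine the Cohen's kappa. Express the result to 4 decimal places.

0.3966

Observed agreement pₒ = trace/N = 76/107 = 0.71028
Expected agreement pₑ = Σ (rowᵢ·colᵢ)/N² = (47·36 + 60·71)/107² = 0.51987
κ = (pₒ − pₑ)/(1 − pₑ) = (0.71028 − 0.51987)/(1 − 0.51987) = 0.3966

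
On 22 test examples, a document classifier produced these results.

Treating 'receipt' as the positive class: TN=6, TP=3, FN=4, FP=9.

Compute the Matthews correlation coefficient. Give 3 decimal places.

MCC = (TP·TN − FP·FN) / √((TP+FP)(TP+FN)(TN+FP)(TN+FN))
Numerator = 3·6 − 9·4 = -18
Denominator = √(12·7·15·10) = √12600 = 112.2497
MCC = -18 / 112.2497 = -0.160

-0.160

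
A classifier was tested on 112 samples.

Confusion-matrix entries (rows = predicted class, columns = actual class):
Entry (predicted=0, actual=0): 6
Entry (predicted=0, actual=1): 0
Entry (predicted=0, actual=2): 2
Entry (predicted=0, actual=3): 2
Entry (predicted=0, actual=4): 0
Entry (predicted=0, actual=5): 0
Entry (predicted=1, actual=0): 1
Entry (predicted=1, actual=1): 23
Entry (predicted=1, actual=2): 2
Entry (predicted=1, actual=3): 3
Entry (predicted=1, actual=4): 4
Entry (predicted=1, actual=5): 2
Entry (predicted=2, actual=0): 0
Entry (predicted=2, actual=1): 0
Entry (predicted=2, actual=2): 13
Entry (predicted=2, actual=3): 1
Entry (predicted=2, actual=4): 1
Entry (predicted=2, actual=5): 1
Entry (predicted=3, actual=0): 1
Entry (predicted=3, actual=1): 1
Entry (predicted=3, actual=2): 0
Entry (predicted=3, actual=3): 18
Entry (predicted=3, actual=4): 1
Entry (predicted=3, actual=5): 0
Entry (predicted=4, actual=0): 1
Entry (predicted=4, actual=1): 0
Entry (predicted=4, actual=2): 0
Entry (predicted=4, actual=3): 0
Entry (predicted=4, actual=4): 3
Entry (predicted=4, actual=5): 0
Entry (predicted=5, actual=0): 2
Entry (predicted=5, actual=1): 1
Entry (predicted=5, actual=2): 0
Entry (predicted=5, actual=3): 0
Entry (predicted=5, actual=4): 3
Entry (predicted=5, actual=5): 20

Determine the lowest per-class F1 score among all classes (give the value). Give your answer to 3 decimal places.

Per-class F1 score (2·TP/(2·TP+FP+FN)):
  0: TP=6, FP=0+2+2+0+0=4, FN=1+0+1+1+2=5 → 12/21 = 0.5714
  1: TP=23, FP=1+2+3+4+2=12, FN=0+0+1+0+1=2 → 46/60 = 0.7667
  2: TP=13, FP=0+0+1+1+1=3, FN=2+2+0+0+0=4 → 26/33 = 0.7879
  3: TP=18, FP=1+1+0+1+0=3, FN=2+3+1+0+0=6 → 36/45 = 0.8000
  4: TP=3, FP=1+0+0+0+0=1, FN=0+4+1+1+3=9 → 6/16 = 0.3750
  5: TP=20, FP=2+1+0+0+3=6, FN=0+2+1+0+0=3 → 40/49 = 0.8163
Lowest is class '4' with F1 score = 0.375.

0.375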